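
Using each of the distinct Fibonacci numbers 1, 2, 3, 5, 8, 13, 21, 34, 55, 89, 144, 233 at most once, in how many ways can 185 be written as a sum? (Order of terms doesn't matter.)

4

185 = 144+34+5+2 = 144+21+13+5+2 = 89+55+34+5+2 = … (1 more), for 4 in all.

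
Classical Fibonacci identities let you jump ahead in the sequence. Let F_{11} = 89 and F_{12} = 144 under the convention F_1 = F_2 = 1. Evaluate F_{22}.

By the doubling identity F_{2k} = F_k(2F_{k+1} − F_k): F_{22} = 89·(2·144 − 89) = 89·199 = 17711.

17711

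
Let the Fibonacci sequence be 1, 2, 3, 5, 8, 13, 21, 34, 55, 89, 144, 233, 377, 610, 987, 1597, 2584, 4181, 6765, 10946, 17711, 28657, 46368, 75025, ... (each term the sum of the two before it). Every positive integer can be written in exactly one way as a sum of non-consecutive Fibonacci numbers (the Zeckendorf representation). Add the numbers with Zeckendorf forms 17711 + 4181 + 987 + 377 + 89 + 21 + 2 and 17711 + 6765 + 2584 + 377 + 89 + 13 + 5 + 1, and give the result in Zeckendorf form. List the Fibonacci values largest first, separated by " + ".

The two numbers are 23368 and 27545, so their sum is 50913.
Repeatedly subtract the largest Fibonacci number that fits:
50913: greatest Fibonacci not exceeding it is 46368, leaving 4545
4545: greatest Fibonacci not exceeding it is 4181, leaving 364
364: greatest Fibonacci not exceeding it is 233, leaving 131
131: greatest Fibonacci not exceeding it is 89, leaving 42
42: greatest Fibonacci not exceeding it is 34, leaving 8
8: greatest Fibonacci not exceeding it is 8, leaving 0

46368 + 4181 + 233 + 89 + 34 + 8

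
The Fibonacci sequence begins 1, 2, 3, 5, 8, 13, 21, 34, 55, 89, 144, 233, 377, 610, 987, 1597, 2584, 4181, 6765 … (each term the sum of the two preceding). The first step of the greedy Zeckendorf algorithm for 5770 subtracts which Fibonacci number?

4181 ≤ 5770 < 6765, so the largest Fibonacci number not exceeding 5770 is 4181.

4181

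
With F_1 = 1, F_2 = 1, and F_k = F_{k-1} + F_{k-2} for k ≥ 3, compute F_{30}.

832040

Iterating the recurrence up to F_{23} = 28657 and F_{22} = 17711:
F_{24} = F_{23} + F_{22} = 28657 + 17711 = 46368
F_{25} = F_{24} + F_{23} = 46368 + 28657 = 75025
F_{26} = F_{25} + F_{24} = 75025 + 46368 = 121393
F_{27} = F_{26} + F_{25} = 121393 + 75025 = 196418
F_{28} = F_{27} + F_{26} = 196418 + 121393 = 317811
F_{29} = F_{28} + F_{27} = 317811 + 196418 = 514229
F_{30} = F_{29} + F_{28} = 514229 + 317811 = 832040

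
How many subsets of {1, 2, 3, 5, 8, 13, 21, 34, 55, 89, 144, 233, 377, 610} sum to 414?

Each representation comes from the Zeckendorf form by replacing some F_k with F_{k−1} + F_{k−2} where possible.
414 = 377+34+3 = 377+34+2+1 = 377+21+13+3 = … (15 more), for 18 in all.

18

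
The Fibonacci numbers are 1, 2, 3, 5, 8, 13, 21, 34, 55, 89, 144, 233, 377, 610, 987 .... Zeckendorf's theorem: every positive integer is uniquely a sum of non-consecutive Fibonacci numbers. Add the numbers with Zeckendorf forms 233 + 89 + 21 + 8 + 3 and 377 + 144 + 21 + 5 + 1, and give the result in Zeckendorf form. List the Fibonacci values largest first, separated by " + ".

610 + 233 + 55 + 3 + 1

The two numbers are 354 and 548, so their sum is 902.
Repeatedly subtract the largest Fibonacci number that fits:
take 610 (≤ 902); 902 − 610 = 292
take 233 (≤ 292); 292 − 233 = 59
take 55 (≤ 59); 59 − 55 = 4
take 3 (≤ 4); 4 − 3 = 1
take 1 (≤ 1); 1 − 1 = 0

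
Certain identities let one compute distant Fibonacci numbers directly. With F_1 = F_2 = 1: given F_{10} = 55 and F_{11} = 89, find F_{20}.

By the doubling identity F_{2k} = F_k(2F_{k+1} − F_k): F_{20} = 55·(2·89 − 55) = 55·123 = 6765.

6765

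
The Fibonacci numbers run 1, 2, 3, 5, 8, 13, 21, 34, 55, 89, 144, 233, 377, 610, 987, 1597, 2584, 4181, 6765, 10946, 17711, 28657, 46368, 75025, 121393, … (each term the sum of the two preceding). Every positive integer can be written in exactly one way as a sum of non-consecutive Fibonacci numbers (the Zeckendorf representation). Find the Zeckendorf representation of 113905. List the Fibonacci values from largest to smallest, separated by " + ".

75025 + 28657 + 6765 + 2584 + 610 + 233 + 21 + 8 + 2

Greedy algorithm:
take 75025 (≤ 113905); 113905 − 75025 = 38880
take 28657 (≤ 38880); 38880 − 28657 = 10223
take 6765 (≤ 10223); 10223 − 6765 = 3458
take 2584 (≤ 3458); 3458 − 2584 = 874
take 610 (≤ 874); 874 − 610 = 264
take 233 (≤ 264); 264 − 233 = 31
take 21 (≤ 31); 31 − 21 = 10
take 8 (≤ 10); 10 − 8 = 2
take 2 (≤ 2); 2 − 2 = 0
So 113905 = 75025 + 28657 + 6765 + 2584 + 610 + 233 + 21 + 8 + 2, with no two terms consecutive in the sequence.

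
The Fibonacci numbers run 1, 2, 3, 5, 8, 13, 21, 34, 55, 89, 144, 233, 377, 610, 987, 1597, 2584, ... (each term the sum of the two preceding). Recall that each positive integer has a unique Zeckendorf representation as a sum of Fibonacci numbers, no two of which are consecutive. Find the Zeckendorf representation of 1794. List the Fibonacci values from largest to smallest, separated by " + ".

largest Fibonacci ≤ 1794 is 1597; 1794 − 1597 = 197
largest Fibonacci ≤ 197 is 144; 197 − 144 = 53
largest Fibonacci ≤ 53 is 34; 53 − 34 = 19
largest Fibonacci ≤ 19 is 13; 19 − 13 = 6
largest Fibonacci ≤ 6 is 5; 6 − 5 = 1
largest Fibonacci ≤ 1 is 1; 1 − 1 = 0
So 1794 = 1597 + 144 + 34 + 13 + 5 + 1, with no two terms consecutive in the sequence.

1597 + 144 + 34 + 13 + 5 + 1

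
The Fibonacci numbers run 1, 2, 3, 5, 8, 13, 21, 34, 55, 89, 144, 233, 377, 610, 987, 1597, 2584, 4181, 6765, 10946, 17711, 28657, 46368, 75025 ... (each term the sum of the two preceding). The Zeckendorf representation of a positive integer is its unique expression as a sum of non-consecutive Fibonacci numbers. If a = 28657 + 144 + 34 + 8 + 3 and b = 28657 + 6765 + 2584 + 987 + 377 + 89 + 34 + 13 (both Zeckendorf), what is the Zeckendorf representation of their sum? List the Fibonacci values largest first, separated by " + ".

The two numbers are 28846 and 39506, so their sum is 68352.
46368 ≤ 68352 < 75025, so take 46368; remainder 21984
17711 ≤ 21984 < 28657, so take 17711; remainder 4273
4181 ≤ 4273 < 6765, so take 4181; remainder 92
89 ≤ 92 < 144, so take 89; remainder 3
3 ≤ 3 < 5, so take 3; remainder 0

46368 + 17711 + 4181 + 89 + 3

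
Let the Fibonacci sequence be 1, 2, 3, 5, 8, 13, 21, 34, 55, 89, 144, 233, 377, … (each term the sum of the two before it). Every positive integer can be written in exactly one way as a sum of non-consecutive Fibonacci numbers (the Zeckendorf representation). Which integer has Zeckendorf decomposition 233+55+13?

301

233+55+13 = 301.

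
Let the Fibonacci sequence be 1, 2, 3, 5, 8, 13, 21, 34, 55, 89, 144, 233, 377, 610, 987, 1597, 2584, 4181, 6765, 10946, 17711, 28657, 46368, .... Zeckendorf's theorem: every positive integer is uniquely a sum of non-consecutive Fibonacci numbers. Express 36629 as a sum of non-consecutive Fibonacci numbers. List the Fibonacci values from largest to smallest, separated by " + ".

28657 + 6765 + 987 + 144 + 55 + 21

Greedily peel off the largest Fibonacci term at each step:
take 28657 (≤ 36629); 36629 − 28657 = 7972
take 6765 (≤ 7972); 7972 − 6765 = 1207
take 987 (≤ 1207); 1207 − 987 = 220
take 144 (≤ 220); 220 − 144 = 76
take 55 (≤ 76); 76 − 55 = 21
take 21 (≤ 21); 21 − 21 = 0
So 36629 = 28657 + 6765 + 987 + 144 + 55 + 21, with no two terms consecutive in the sequence.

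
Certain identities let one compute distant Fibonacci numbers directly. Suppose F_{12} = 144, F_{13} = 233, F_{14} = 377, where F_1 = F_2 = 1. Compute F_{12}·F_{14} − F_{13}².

144·377 − 233² = 54288 − 54289 = -1. (Cassini's identity: F_{k−1}F_{k+1} − F_k² = (−1)^k.)

-1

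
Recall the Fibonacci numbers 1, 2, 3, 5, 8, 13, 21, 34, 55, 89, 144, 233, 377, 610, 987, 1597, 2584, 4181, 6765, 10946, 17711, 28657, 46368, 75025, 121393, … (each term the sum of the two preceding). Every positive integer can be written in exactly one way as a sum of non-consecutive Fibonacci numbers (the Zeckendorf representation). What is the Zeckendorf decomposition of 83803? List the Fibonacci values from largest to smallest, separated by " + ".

75025 + 6765 + 1597 + 377 + 34 + 5

largest Fibonacci ≤ 83803 is 75025; 83803 − 75025 = 8778
largest Fibonacci ≤ 8778 is 6765; 8778 − 6765 = 2013
largest Fibonacci ≤ 2013 is 1597; 2013 − 1597 = 416
largest Fibonacci ≤ 416 is 377; 416 − 377 = 39
largest Fibonacci ≤ 39 is 34; 39 − 34 = 5
largest Fibonacci ≤ 5 is 5; 5 − 5 = 0
So 83803 = 75025 + 6765 + 1597 + 377 + 34 + 5, with no two terms consecutive in the sequence.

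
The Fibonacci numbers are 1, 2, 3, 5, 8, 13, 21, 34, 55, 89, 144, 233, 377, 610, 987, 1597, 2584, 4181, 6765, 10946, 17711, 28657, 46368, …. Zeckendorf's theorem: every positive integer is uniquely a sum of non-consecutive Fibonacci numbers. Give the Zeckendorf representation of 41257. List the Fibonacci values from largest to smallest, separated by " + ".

Greedy algorithm:
subtract 28657 from 41257: 12600 remains
subtract 10946 from 12600: 1654 remains
subtract 1597 from 1654: 57 remains
subtract 55 from 57: 2 remains
subtract 2 from 2: 0 remains
So 41257 = 28657 + 10946 + 1597 + 55 + 2, with no two terms consecutive in the sequence.

28657 + 10946 + 1597 + 55 + 2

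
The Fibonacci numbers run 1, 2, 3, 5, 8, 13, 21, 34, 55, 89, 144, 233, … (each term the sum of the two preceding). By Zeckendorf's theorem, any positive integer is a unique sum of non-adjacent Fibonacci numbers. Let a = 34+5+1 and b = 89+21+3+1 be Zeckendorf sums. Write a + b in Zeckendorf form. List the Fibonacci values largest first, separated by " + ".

144 + 8 + 2

The two numbers are 40 and 114, so their sum is 154.
take 144 (≤ 154); 154 − 144 = 10
take 8 (≤ 10); 10 − 8 = 2
take 2 (≤ 2); 2 − 2 = 0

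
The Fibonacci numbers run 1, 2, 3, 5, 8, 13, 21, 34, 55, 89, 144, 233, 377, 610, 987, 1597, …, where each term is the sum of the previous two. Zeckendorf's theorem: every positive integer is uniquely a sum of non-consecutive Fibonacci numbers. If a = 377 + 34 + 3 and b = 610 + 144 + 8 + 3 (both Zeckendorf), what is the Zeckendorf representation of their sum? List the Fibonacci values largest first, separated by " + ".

987 + 144 + 34 + 13 + 1

The two numbers are 414 and 765, so their sum is 1179.
987 ≤ 1179 < 1597, so take 987; remainder 192
144 ≤ 192 < 233, so take 144; remainder 48
34 ≤ 48 < 55, so take 34; remainder 14
13 ≤ 14 < 21, so take 13; remainder 1
1 ≤ 1 < 2, so take 1; remainder 0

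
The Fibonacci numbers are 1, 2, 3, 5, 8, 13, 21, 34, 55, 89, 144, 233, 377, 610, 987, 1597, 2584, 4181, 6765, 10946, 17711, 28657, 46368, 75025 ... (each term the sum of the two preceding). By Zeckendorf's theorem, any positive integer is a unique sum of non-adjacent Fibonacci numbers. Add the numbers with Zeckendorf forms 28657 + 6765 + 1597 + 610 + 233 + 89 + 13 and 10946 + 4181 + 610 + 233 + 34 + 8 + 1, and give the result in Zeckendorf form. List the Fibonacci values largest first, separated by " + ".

46368 + 6765 + 610 + 233 + 1

The two numbers are 37964 and 16013, so their sum is 53977.
46368 ≤ 53977 < 75025, so take 46368; remainder 7609
6765 ≤ 7609 < 10946, so take 6765; remainder 844
610 ≤ 844 < 987, so take 610; remainder 234
233 ≤ 234 < 377, so take 233; remainder 1
1 ≤ 1 < 2, so take 1; remainder 0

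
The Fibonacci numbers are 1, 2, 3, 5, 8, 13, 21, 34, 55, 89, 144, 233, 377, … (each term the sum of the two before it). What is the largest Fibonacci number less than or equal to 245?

233 ≤ 245 < 377, so the largest Fibonacci number not exceeding 245 is 233.

233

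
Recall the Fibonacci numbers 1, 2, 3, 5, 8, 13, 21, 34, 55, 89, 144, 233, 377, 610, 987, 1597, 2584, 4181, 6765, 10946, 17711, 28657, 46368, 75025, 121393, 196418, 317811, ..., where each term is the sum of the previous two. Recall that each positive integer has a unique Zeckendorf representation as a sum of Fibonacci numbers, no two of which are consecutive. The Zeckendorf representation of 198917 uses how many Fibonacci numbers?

Greedy algorithm:
take 196418 (≤ 198917); 198917 − 196418 = 2499
take 1597 (≤ 2499); 2499 − 1597 = 902
take 610 (≤ 902); 902 − 610 = 292
take 233 (≤ 292); 292 − 233 = 59
take 55 (≤ 59); 59 − 55 = 4
take 3 (≤ 4); 4 − 3 = 1
take 1 (≤ 1); 1 − 1 = 0
198917 = 196418 + 1597 + 610 + 233 + 55 + 3 + 1, which has 7 terms.

7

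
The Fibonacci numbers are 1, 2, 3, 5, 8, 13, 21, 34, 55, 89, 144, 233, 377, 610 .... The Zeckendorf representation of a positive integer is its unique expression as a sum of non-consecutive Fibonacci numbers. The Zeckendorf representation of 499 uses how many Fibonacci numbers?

Repeatedly subtract the largest Fibonacci number that fits:
499: greatest Fibonacci not exceeding it is 377, leaving 122
122: greatest Fibonacci not exceeding it is 89, leaving 33
33: greatest Fibonacci not exceeding it is 21, leaving 12
12: greatest Fibonacci not exceeding it is 8, leaving 4
4: greatest Fibonacci not exceeding it is 3, leaving 1
1: greatest Fibonacci not exceeding it is 1, leaving 0
499 = 377 + 89 + 21 + 8 + 3 + 1, which has 6 terms.

6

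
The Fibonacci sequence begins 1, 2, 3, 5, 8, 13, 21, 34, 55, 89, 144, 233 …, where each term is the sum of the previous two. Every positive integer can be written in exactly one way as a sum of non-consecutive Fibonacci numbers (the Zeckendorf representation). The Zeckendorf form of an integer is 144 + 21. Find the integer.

144 + 21 = 165.

165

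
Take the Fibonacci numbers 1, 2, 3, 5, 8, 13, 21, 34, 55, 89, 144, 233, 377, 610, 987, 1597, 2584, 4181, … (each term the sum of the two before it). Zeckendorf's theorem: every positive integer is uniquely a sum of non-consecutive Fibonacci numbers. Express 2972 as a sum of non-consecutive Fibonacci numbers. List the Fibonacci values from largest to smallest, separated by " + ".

2584 + 377 + 8 + 3

2972: greatest Fibonacci not exceeding it is 2584, leaving 388
388: greatest Fibonacci not exceeding it is 377, leaving 11
11: greatest Fibonacci not exceeding it is 8, leaving 3
3: greatest Fibonacci not exceeding it is 3, leaving 0
So 2972 = 2584 + 377 + 8 + 3, with no two terms consecutive in the sequence.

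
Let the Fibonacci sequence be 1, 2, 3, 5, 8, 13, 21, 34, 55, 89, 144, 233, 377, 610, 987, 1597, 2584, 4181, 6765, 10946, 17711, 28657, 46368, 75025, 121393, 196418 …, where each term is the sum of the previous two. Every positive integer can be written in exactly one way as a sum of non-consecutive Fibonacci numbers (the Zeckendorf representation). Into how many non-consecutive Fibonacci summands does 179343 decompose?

Greedily peel off the largest Fibonacci term at each step:
largest Fibonacci ≤ 179343 is 121393; 179343 − 121393 = 57950
largest Fibonacci ≤ 57950 is 46368; 57950 − 46368 = 11582
largest Fibonacci ≤ 11582 is 10946; 11582 − 10946 = 636
largest Fibonacci ≤ 636 is 610; 636 − 610 = 26
largest Fibonacci ≤ 26 is 21; 26 − 21 = 5
largest Fibonacci ≤ 5 is 5; 5 − 5 = 0
179343 = 121393 + 46368 + 10946 + 610 + 21 + 5, which has 6 terms.

6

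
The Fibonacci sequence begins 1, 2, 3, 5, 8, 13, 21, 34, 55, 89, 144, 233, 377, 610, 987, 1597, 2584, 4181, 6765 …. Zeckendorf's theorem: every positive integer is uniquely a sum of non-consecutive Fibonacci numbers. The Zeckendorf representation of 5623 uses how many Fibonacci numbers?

take 4181 (≤ 5623); 5623 − 4181 = 1442
take 987 (≤ 1442); 1442 − 987 = 455
take 377 (≤ 455); 455 − 377 = 78
take 55 (≤ 78); 78 − 55 = 23
take 21 (≤ 23); 23 − 21 = 2
take 2 (≤ 2); 2 − 2 = 0
5623 = 4181 + 987 + 377 + 55 + 21 + 2, which has 6 terms.

6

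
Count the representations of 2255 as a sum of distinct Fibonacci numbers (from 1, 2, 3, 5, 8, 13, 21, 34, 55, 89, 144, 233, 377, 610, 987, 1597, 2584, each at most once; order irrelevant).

29

Starting from the Zeckendorf form and repeatedly splitting a term F_k into F_{k−1} + F_{k−2} (when neither is already used) reaches every representation.
2255 = 1597+610+34+13+1 = 1597+610+34+8+5+1 = 1597+377+233+34+13+1 = … (26 more), for 29 in all.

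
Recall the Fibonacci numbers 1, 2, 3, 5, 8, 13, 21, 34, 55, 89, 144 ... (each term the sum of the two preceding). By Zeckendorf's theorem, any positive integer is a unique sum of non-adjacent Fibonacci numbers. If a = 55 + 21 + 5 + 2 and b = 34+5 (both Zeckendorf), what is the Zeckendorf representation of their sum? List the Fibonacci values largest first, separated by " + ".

89 + 21 + 8 + 3 + 1

The two numbers are 83 and 39, so their sum is 122.
89 ≤ 122 < 144, so take 89; remainder 33
21 ≤ 33 < 34, so take 21; remainder 12
8 ≤ 12 < 13, so take 8; remainder 4
3 ≤ 4 < 5, so take 3; remainder 1
1 ≤ 1 < 2, so take 1; remainder 0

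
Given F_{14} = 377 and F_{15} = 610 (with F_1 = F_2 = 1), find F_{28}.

317811

By the doubling identity F_{2k} = F_k(2F_{k+1} − F_k): F_{28} = 377·(2·610 − 377) = 377·843 = 317811.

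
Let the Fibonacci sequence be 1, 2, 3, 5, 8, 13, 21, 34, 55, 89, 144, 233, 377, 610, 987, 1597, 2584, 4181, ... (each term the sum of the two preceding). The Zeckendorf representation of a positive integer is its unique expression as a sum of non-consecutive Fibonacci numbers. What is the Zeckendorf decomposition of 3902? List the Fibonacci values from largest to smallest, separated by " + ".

take 2584 (≤ 3902); 3902 − 2584 = 1318
take 987 (≤ 1318); 1318 − 987 = 331
take 233 (≤ 331); 331 − 233 = 98
take 89 (≤ 98); 98 − 89 = 9
take 8 (≤ 9); 9 − 8 = 1
take 1 (≤ 1); 1 − 1 = 0
So 3902 = 2584 + 987 + 233 + 89 + 8 + 1, with no two terms consecutive in the sequence.

2584 + 987 + 233 + 89 + 8 + 1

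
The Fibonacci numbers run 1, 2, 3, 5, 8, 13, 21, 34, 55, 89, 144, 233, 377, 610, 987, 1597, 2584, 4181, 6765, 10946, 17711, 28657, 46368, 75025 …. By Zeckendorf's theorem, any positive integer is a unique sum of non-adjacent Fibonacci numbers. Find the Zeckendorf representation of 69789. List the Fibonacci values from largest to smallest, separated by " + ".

46368 + 17711 + 4181 + 987 + 377 + 144 + 21

Greedy algorithm:
subtract 46368 from 69789: 23421 remains
subtract 17711 from 23421: 5710 remains
subtract 4181 from 5710: 1529 remains
subtract 987 from 1529: 542 remains
subtract 377 from 542: 165 remains
subtract 144 from 165: 21 remains
subtract 21 from 21: 0 remains
So 69789 = 46368 + 17711 + 4181 + 987 + 377 + 144 + 21, with no two terms consecutive in the sequence.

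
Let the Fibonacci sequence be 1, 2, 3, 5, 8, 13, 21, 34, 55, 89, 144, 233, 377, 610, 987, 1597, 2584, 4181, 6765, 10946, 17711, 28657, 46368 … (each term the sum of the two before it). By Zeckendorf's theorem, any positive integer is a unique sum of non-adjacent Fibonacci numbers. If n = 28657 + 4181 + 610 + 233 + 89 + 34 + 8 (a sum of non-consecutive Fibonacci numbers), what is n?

28657 + 4181 + 610 + 233 + 89 + 34 + 8 = 33812.

33812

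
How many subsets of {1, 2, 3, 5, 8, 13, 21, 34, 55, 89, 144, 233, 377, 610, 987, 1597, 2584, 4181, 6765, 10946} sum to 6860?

6860 = 6765+89+5+1 = 6765+89+3+2+1 = 6765+55+34+5+1 = … (32 more), for 35 in all.

35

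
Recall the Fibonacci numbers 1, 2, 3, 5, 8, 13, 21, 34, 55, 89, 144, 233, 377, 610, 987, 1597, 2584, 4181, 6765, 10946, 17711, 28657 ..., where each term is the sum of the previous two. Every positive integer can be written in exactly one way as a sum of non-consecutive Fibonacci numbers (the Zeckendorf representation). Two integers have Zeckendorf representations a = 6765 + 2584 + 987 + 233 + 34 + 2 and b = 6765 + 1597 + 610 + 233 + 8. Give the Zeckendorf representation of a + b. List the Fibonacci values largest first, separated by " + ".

The two numbers are 10605 and 9213, so their sum is 19818.
Greedily peel off the largest Fibonacci term at each step:
17711 ≤ 19818 < 28657, so take 17711; remainder 2107
1597 ≤ 2107 < 2584, so take 1597; remainder 510
377 ≤ 510 < 610, so take 377; remainder 133
89 ≤ 133 < 144, so take 89; remainder 44
34 ≤ 44 < 55, so take 34; remainder 10
8 ≤ 10 < 13, so take 8; remainder 2
2 ≤ 2 < 3, so take 2; remainder 0

17711 + 1597 + 377 + 89 + 34 + 8 + 2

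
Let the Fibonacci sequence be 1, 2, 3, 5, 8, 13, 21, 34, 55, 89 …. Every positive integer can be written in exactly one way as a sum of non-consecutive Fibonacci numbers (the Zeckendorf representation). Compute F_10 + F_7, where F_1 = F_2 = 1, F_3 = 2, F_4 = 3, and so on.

68

F_10 + F_7 = 55 + 13 = 68.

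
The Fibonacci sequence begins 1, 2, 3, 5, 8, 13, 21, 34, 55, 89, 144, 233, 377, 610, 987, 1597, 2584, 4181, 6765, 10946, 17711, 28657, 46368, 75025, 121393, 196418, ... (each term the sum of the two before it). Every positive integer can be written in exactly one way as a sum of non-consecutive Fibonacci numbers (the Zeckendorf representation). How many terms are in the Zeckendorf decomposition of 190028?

Greedy algorithm:
largest Fibonacci ≤ 190028 is 121393; 190028 − 121393 = 68635
largest Fibonacci ≤ 68635 is 46368; 68635 − 46368 = 22267
largest Fibonacci ≤ 22267 is 17711; 22267 − 17711 = 4556
largest Fibonacci ≤ 4556 is 4181; 4556 − 4181 = 375
largest Fibonacci ≤ 375 is 233; 375 − 233 = 142
largest Fibonacci ≤ 142 is 89; 142 − 89 = 53
largest Fibonacci ≤ 53 is 34; 53 − 34 = 19
largest Fibonacci ≤ 19 is 13; 19 − 13 = 6
largest Fibonacci ≤ 6 is 5; 6 − 5 = 1
largest Fibonacci ≤ 1 is 1; 1 − 1 = 0
190028 = 121393 + 46368 + 17711 + 4181 + 233 + 89 + 34 + 13 + 5 + 1, which has 10 terms.

10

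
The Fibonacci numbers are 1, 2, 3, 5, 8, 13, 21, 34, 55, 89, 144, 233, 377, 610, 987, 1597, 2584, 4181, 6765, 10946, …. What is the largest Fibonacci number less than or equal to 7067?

6765

6765 ≤ 7067 < 10946, so the largest Fibonacci number not exceeding 7067 is 6765.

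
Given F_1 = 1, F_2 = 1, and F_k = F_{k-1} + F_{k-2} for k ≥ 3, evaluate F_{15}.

610

Iterating the recurrence up to F_{11} = 89 and F_{10} = 55:
F_{12} = F_{11} + F_{10} = 89 + 55 = 144
F_{13} = F_{12} + F_{11} = 144 + 89 = 233
F_{14} = F_{13} + F_{12} = 233 + 144 = 377
F_{15} = F_{14} + F_{13} = 377 + 233 = 610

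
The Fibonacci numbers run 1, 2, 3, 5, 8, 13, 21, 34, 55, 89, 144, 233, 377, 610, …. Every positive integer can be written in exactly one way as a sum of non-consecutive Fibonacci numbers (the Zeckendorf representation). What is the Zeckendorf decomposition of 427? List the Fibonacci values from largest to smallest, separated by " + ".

Repeatedly subtract the largest Fibonacci number that fits:
largest Fibonacci ≤ 427 is 377; 427 − 377 = 50
largest Fibonacci ≤ 50 is 34; 50 − 34 = 16
largest Fibonacci ≤ 16 is 13; 16 − 13 = 3
largest Fibonacci ≤ 3 is 3; 3 − 3 = 0
So 427 = 377 + 34 + 13 + 3, with no two terms consecutive in the sequence.

377 + 34 + 13 + 3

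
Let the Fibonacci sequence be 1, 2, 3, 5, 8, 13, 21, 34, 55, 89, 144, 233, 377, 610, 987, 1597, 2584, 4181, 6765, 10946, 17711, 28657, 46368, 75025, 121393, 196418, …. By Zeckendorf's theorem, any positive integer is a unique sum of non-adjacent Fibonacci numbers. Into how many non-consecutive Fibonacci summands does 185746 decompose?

7

Repeatedly subtract the largest Fibonacci number that fits:
subtract 121393 from 185746: 64353 remains
subtract 46368 from 64353: 17985 remains
subtract 17711 from 17985: 274 remains
subtract 233 from 274: 41 remains
subtract 34 from 41: 7 remains
subtract 5 from 7: 2 remains
subtract 2 from 2: 0 remains
185746 = 121393 + 46368 + 17711 + 233 + 34 + 5 + 2, which has 7 terms.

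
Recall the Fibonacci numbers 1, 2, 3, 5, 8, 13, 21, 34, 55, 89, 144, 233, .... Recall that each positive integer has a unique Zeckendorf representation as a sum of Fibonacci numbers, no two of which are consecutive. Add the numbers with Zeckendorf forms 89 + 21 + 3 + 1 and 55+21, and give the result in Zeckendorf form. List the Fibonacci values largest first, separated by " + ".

144 + 34 + 8 + 3 + 1

The two numbers are 114 and 76, so their sum is 190.
190: greatest Fibonacci not exceeding it is 144, leaving 46
46: greatest Fibonacci not exceeding it is 34, leaving 12
12: greatest Fibonacci not exceeding it is 8, leaving 4
4: greatest Fibonacci not exceeding it is 3, leaving 1
1: greatest Fibonacci not exceeding it is 1, leaving 0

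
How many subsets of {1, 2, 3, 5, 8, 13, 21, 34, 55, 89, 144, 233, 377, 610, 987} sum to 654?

14

Each representation comes from the Zeckendorf form by replacing some F_k with F_{k−1} + F_{k−2} where possible.
654 = 610+34+8+2 = 610+34+5+3+2 = 610+21+13+8+2 = … (11 more), for 14 in all.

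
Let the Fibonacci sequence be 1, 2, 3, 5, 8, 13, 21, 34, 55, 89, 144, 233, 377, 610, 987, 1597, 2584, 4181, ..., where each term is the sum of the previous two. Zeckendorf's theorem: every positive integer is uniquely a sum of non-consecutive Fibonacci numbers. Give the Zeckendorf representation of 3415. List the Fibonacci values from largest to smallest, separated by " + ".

2584 + 610 + 144 + 55 + 21 + 1

Repeatedly subtract the largest Fibonacci number that fits:
2584 ≤ 3415 < 4181, so take 2584; remainder 831
610 ≤ 831 < 987, so take 610; remainder 221
144 ≤ 221 < 233, so take 144; remainder 77
55 ≤ 77 < 89, so take 55; remainder 22
21 ≤ 22 < 34, so take 21; remainder 1
1 ≤ 1 < 2, so take 1; remainder 0
So 3415 = 2584 + 610 + 144 + 55 + 21 + 1, with no two terms consecutive in the sequence.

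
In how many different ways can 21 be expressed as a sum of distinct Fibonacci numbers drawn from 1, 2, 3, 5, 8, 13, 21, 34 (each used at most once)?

4

21 = 21 = 13+8 = 13+5+3 = 13+5+2+1 — 4 representations.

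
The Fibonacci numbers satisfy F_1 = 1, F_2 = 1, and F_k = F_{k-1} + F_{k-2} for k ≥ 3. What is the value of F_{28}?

317811

Iterating the recurrence up to F_{24} = 46368 and F_{23} = 28657:
F_{25} = F_{24} + F_{23} = 46368 + 28657 = 75025
F_{26} = F_{25} + F_{24} = 75025 + 46368 = 121393
F_{27} = F_{26} + F_{25} = 121393 + 75025 = 196418
F_{28} = F_{27} + F_{26} = 196418 + 121393 = 317811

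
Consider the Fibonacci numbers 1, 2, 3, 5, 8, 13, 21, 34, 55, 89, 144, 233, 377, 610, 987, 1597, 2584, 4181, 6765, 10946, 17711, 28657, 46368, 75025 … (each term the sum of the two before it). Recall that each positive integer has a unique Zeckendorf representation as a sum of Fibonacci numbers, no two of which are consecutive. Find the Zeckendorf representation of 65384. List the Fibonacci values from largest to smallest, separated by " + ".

Greedy algorithm:
46368 ≤ 65384 < 75025, so take 46368; remainder 19016
17711 ≤ 19016 < 28657, so take 17711; remainder 1305
987 ≤ 1305 < 1597, so take 987; remainder 318
233 ≤ 318 < 377, so take 233; remainder 85
55 ≤ 85 < 89, so take 55; remainder 30
21 ≤ 30 < 34, so take 21; remainder 9
8 ≤ 9 < 13, so take 8; remainder 1
1 ≤ 1 < 2, so take 1; remainder 0
So 65384 = 46368 + 17711 + 987 + 233 + 55 + 21 + 8 + 1, with no two terms consecutive in the sequence.

46368 + 17711 + 987 + 233 + 55 + 21 + 8 + 1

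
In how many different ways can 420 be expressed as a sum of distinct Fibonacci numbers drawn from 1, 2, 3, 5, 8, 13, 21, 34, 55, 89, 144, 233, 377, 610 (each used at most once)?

12

Starting from the Zeckendorf form and repeatedly splitting a term F_k into F_{k−1} + F_{k−2} (when neither is already used) reaches every representation.
420 = 377+34+8+1 = 377+34+5+3+1 = 377+21+13+8+1 = … (9 more), for 12 in all.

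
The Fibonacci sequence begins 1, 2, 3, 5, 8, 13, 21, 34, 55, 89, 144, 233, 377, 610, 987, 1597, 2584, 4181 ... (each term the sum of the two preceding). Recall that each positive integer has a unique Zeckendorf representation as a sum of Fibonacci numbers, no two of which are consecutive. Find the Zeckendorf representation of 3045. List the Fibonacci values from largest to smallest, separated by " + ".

3045: greatest Fibonacci not exceeding it is 2584, leaving 461
461: greatest Fibonacci not exceeding it is 377, leaving 84
84: greatest Fibonacci not exceeding it is 55, leaving 29
29: greatest Fibonacci not exceeding it is 21, leaving 8
8: greatest Fibonacci not exceeding it is 8, leaving 0
So 3045 = 2584 + 377 + 55 + 21 + 8, with no two terms consecutive in the sequence.

2584 + 377 + 55 + 21 + 8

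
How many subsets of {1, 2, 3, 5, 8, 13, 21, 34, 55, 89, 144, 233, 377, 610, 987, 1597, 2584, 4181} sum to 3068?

35

3068 = 2584+377+89+13+5 = 2584+377+89+13+3+2 = 2584+377+55+34+13+5 = … (32 more), for 35 in all.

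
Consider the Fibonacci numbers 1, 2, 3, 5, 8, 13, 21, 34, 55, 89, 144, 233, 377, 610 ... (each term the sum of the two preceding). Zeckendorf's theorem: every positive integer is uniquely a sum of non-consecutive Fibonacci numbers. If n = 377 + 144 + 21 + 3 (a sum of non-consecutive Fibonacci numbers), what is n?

377 + 144 + 21 + 3 = 545.

545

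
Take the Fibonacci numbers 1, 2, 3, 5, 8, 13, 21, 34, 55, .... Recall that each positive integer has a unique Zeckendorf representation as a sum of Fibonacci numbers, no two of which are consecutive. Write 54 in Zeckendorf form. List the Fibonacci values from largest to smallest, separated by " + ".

Greedily peel off the largest Fibonacci term at each step:
34 ≤ 54 < 55, so take 34; remainder 20
13 ≤ 20 < 21, so take 13; remainder 7
5 ≤ 7 < 8, so take 5; remainder 2
2 ≤ 2 < 3, so take 2; remainder 0
So 54 = 34 + 13 + 5 + 2, with no two terms consecutive in the sequence.

34 + 13 + 5 + 2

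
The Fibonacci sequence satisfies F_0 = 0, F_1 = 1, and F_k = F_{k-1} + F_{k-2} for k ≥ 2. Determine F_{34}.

5702887

Iterating the recurrence up to F_{26} = 121393 and F_{25} = 75025:
F_{27} = F_{26} + F_{25} = 121393 + 75025 = 196418
F_{28} = F_{27} + F_{26} = 196418 + 121393 = 317811
F_{29} = F_{28} + F_{27} = 317811 + 196418 = 514229
F_{30} = F_{29} + F_{28} = 514229 + 317811 = 832040
F_{31} = F_{30} + F_{29} = 832040 + 514229 = 1346269
F_{32} = F_{31} + F_{30} = 1346269 + 832040 = 2178309
F_{33} = F_{32} + F_{31} = 2178309 + 1346269 = 3524578
F_{34} = F_{33} + F_{32} = 3524578 + 2178309 = 5702887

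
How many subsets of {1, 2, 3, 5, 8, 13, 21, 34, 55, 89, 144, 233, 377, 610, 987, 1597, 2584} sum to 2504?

20

Starting from the Zeckendorf form and repeatedly splitting a term F_k into F_{k−1} + F_{k−2} (when neither is already used) reaches every representation.
2504 = 1597+610+233+55+8+1 = 1597+610+233+55+5+3+1 = 1597+610+233+34+21+8+1 = 1597+610+144+89+55+8+1 = … (16 more), for 20 in all.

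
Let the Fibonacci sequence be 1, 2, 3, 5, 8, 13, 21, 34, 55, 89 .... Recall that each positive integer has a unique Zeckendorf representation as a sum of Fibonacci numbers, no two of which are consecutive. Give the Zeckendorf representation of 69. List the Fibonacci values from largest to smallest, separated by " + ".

55 + 13 + 1

Greedy algorithm:
largest Fibonacci ≤ 69 is 55; 69 − 55 = 14
largest Fibonacci ≤ 14 is 13; 14 − 13 = 1
largest Fibonacci ≤ 1 is 1; 1 − 1 = 0
So 69 = 55 + 13 + 1, with no two terms consecutive in the sequence.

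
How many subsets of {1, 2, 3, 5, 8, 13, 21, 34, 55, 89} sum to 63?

8

Each representation comes from the Zeckendorf form by replacing some F_k with F_{k−1} + F_{k−2} where possible.
63 = 55+8 = 55+5+3 = 34+21+8 = … (5 more), for 8 in all.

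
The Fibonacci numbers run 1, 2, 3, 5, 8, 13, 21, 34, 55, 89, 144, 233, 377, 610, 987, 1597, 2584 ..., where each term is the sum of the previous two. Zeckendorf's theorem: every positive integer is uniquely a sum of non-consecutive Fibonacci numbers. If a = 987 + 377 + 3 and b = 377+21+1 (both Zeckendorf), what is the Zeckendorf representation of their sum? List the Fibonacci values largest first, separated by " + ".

The two numbers are 1367 and 399, so their sum is 1766.
1597 ≤ 1766 < 2584, so take 1597; remainder 169
144 ≤ 169 < 233, so take 144; remainder 25
21 ≤ 25 < 34, so take 21; remainder 4
3 ≤ 4 < 5, so take 3; remainder 1
1 ≤ 1 < 2, so take 1; remainder 0

1597 + 144 + 21 + 3 + 1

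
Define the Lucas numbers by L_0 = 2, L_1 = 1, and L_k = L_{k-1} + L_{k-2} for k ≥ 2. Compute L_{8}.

L_{2} = L_{1} + L_{0} = 1 + 2 = 3
L_{3} = L_{2} + L_{1} = 3 + 1 = 4
L_{4} = L_{3} + L_{2} = 4 + 3 = 7
L_{5} = L_{4} + L_{3} = 7 + 4 = 11
L_{6} = L_{5} + L_{4} = 11 + 7 = 18
L_{7} = L_{6} + L_{5} = 18 + 11 = 29
L_{8} = L_{7} + L_{6} = 29 + 18 = 47

47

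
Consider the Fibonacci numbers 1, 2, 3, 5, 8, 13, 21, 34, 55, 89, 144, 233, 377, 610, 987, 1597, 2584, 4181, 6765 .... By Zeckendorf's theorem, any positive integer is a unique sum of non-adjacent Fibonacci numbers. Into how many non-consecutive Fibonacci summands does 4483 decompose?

5

Greedily peel off the largest Fibonacci term at each step:
largest Fibonacci ≤ 4483 is 4181; 4483 − 4181 = 302
largest Fibonacci ≤ 302 is 233; 302 − 233 = 69
largest Fibonacci ≤ 69 is 55; 69 − 55 = 14
largest Fibonacci ≤ 14 is 13; 14 − 13 = 1
largest Fibonacci ≤ 1 is 1; 1 − 1 = 0
4483 = 4181 + 233 + 55 + 13 + 1, which has 5 terms.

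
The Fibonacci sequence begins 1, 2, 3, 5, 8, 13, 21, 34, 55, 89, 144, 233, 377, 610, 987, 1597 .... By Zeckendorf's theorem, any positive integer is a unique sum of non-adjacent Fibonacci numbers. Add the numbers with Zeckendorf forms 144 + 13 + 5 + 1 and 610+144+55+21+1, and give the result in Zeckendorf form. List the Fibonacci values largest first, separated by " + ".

987 + 5 + 2

The two numbers are 163 and 831, so their sum is 994.
Greedily peel off the largest Fibonacci term at each step:
987 ≤ 994 < 1597, so take 987; remainder 7
5 ≤ 7 < 8, so take 5; remainder 2
2 ≤ 2 < 3, so take 2; remainder 0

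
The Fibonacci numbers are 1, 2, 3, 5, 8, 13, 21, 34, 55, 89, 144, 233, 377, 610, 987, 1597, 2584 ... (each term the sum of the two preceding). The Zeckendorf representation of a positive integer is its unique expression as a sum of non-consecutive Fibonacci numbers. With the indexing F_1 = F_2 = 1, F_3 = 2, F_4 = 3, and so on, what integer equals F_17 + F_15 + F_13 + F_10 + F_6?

2503

F_17 + F_15 + F_13 + F_10 + F_6 = 1597 + 610 + 233 + 55 + 8 = 2503.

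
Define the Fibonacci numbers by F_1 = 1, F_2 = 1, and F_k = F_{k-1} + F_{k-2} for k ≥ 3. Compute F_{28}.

Iterating the recurrence up to F_{23} = 28657 and F_{22} = 17711:
F_{24} = F_{23} + F_{22} = 28657 + 17711 = 46368
F_{25} = F_{24} + F_{23} = 46368 + 28657 = 75025
F_{26} = F_{25} + F_{24} = 75025 + 46368 = 121393
F_{27} = F_{26} + F_{25} = 121393 + 75025 = 196418
F_{28} = F_{27} + F_{26} = 196418 + 121393 = 317811

317811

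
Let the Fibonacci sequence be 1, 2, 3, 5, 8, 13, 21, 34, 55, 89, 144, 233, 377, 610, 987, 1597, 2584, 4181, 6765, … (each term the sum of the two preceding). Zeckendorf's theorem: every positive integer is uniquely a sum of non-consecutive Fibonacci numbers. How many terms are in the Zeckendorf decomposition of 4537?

4

take 4181 (≤ 4537); 4537 − 4181 = 356
take 233 (≤ 356); 356 − 233 = 123
take 89 (≤ 123); 123 − 89 = 34
take 34 (≤ 34); 34 − 34 = 0
4537 = 4181 + 233 + 89 + 34, which has 4 terms.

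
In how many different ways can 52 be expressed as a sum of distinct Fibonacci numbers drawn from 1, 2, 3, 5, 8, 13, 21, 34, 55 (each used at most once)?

4

52 = 34+13+5 = 34+13+3+2 = 34+8+5+3+2 = 21+13+8+5+3+2 — 4 representations.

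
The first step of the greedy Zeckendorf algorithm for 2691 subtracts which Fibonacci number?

2584

2584 ≤ 2691 < 4181, so the largest Fibonacci number not exceeding 2691 is 2584.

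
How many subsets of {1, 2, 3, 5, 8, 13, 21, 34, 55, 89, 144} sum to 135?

3

135 = 89+34+8+3+1 = 89+21+13+8+3+1 = 55+34+21+13+8+3+1 — 3 representations.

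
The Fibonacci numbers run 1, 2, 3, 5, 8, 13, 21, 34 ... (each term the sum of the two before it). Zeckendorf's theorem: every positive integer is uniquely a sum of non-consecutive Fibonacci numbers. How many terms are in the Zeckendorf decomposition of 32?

3

largest Fibonacci ≤ 32 is 21; 32 − 21 = 11
largest Fibonacci ≤ 11 is 8; 11 − 8 = 3
largest Fibonacci ≤ 3 is 3; 3 − 3 = 0
32 = 21 + 8 + 3, which has 3 terms.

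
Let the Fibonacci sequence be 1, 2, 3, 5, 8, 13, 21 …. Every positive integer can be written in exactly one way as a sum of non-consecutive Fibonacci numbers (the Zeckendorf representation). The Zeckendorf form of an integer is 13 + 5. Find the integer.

13 + 5 = 18.

18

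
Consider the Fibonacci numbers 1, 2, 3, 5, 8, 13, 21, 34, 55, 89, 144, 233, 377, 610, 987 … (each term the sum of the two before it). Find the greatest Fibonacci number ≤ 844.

610 ≤ 844 < 987, so the largest Fibonacci number not exceeding 844 is 610.

610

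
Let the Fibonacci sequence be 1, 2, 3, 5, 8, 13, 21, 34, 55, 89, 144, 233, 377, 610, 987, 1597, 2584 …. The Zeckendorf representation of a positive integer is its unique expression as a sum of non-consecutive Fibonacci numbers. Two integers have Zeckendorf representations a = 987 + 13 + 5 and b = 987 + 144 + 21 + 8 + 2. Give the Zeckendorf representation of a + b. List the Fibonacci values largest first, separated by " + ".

The two numbers are 1005 and 1162, so their sum is 2167.
largest Fibonacci ≤ 2167 is 1597; 2167 − 1597 = 570
largest Fibonacci ≤ 570 is 377; 570 − 377 = 193
largest Fibonacci ≤ 193 is 144; 193 − 144 = 49
largest Fibonacci ≤ 49 is 34; 49 − 34 = 15
largest Fibonacci ≤ 15 is 13; 15 − 13 = 2
largest Fibonacci ≤ 2 is 2; 2 − 2 = 0

1597 + 377 + 144 + 34 + 13 + 2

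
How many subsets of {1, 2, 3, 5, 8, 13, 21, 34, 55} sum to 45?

6

Each representation comes from the Zeckendorf form by replacing some F_k with F_{k−1} + F_{k−2} where possible.
45 = 34+8+3 = 34+8+2+1 = 21+13+8+3 = 34+5+3+2+1 = … (2 more), for 6 in all.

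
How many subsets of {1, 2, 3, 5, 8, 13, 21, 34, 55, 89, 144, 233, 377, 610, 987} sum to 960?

Each representation comes from the Zeckendorf form by replacing some F_k with F_{k−1} + F_{k−2} where possible.
960 = 610+233+89+21+5+2 = 610+233+89+13+8+5+2 = 610+233+55+34+21+5+2 = 610+233+55+34+13+8+5+2 = … (4 more), for 8 in all.

8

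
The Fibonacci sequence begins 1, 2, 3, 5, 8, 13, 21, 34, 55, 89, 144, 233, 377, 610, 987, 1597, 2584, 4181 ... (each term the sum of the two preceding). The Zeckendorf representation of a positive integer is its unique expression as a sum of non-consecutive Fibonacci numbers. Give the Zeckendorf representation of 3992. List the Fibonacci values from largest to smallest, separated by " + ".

3992 − 2584 = 1408
1408 − 987 = 421
421 − 377 = 44
44 − 34 = 10
10 − 8 = 2
2 − 2 = 0
So 3992 = 2584 + 987 + 377 + 34 + 8 + 2, with no two terms consecutive in the sequence.

2584 + 987 + 377 + 34 + 8 + 2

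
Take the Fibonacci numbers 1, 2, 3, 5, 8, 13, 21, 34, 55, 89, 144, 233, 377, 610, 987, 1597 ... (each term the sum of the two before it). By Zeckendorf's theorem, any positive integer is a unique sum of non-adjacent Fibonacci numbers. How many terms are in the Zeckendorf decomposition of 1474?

4

largest Fibonacci ≤ 1474 is 987; 1474 − 987 = 487
largest Fibonacci ≤ 487 is 377; 487 − 377 = 110
largest Fibonacci ≤ 110 is 89; 110 − 89 = 21
largest Fibonacci ≤ 21 is 21; 21 − 21 = 0
1474 = 987 + 377 + 89 + 21, which has 4 terms.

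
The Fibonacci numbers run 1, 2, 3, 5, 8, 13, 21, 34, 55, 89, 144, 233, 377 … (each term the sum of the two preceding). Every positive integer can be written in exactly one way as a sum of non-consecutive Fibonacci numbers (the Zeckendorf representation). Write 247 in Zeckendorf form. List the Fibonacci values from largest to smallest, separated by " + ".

233 + 13 + 1

Greedily peel off the largest Fibonacci term at each step:
largest Fibonacci ≤ 247 is 233; 247 − 233 = 14
largest Fibonacci ≤ 14 is 13; 14 − 13 = 1
largest Fibonacci ≤ 1 is 1; 1 − 1 = 0
So 247 = 233 + 13 + 1, with no two terms consecutive in the sequence.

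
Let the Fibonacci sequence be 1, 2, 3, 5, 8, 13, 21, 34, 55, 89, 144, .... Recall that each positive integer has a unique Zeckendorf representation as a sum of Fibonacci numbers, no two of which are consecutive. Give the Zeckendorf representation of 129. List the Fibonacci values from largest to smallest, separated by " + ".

take 89 (≤ 129); 129 − 89 = 40
take 34 (≤ 40); 40 − 34 = 6
take 5 (≤ 6); 6 − 5 = 1
take 1 (≤ 1); 1 − 1 = 0
So 129 = 89 + 34 + 5 + 1, with no two terms consecutive in the sequence.

89 + 34 + 5 + 1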